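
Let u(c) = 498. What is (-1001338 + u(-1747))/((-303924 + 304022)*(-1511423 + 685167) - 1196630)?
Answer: 500420/41084859 ≈ 0.012180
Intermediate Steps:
(-1001338 + u(-1747))/((-303924 + 304022)*(-1511423 + 685167) - 1196630) = (-1001338 + 498)/((-303924 + 304022)*(-1511423 + 685167) - 1196630) = -1000840/(98*(-826256) - 1196630) = -1000840/(-80973088 - 1196630) = -1000840/(-82169718) = -1000840*(-1/82169718) = 500420/41084859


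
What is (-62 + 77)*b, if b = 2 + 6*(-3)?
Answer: -240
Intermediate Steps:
b = -16 (b = 2 - 18 = -16)
(-62 + 77)*b = (-62 + 77)*(-16) = 15*(-16) = -240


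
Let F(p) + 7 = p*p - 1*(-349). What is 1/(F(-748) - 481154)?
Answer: 1/78692 ≈ 1.2708e-5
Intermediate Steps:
F(p) = 342 + p² (F(p) = -7 + (p*p - 1*(-349)) = -7 + (p² + 349) = -7 + (349 + p²) = 342 + p²)
1/(F(-748) - 481154) = 1/((342 + (-748)²) - 481154) = 1/((342 + 559504) - 481154) = 1/(559846 - 481154) = 1/78692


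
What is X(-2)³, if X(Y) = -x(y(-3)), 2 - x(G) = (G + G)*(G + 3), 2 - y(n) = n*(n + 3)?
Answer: 5832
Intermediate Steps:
y(n) = 2 - n*(3 + n) (y(n) = 2 - n*(n + 3) = 2 - n*(3 + n))
x(G) = 2 - 2*G*(3 + G) (x(G) = 2 - (G + G)*(G + 3) = 2 - 2*G*(3 + G))
X(Y) = 18 (X(Y) = -(2 - 6*(2 - 1*(-3)² - 3*(-3)) - 2*(2 - 1*(-3)² - 3*(-3))²) = -(2 - 6*(2 - 1*9 + 9) - 2*(2 - 1*9 + 9)²) = -(2 - 6*(2 - 9 + 9) - 2*(2 - 9 + 9)²) = -(2 - 6*2 - 2*2²) = -(2 - 12 - 2*4) = -(2 - 12 - 8) = -1*(-18) = 18)
X(-2)³ = 18³ = 5832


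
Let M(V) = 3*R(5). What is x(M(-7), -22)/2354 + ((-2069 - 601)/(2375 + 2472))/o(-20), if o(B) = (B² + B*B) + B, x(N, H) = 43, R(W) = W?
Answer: 1302360/74163947 ≈ 0.017561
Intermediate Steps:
M(V) = 15 (M(V) = 3*5 = 15)
o(B) = B + 2*B² (o(B) = (B² + B²) + B = 2*B² + B = B + 2*B²)
x(M(-7), -22)/2354 + ((-2069 - 601)/(2375 + 2472))/o(-20) = 43/2354 + ((-2069 - 601)/(2375 + 2472))/((-20*(1 + 2*(-20)))) = 43*(1/2354) + (-2670/4847)/((-20*(1 - 40))) = 43/2354 + (-2670*1/4847)/((-20*(-39))) = 43/2354 - 2670/4847/780 = 43/2354 - 2670/4847*1/780 = 43/2354 - 89/126022 = 1302360/74163947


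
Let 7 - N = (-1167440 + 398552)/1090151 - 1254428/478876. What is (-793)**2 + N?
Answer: 82073554612978193/130511787569 ≈ 6.2886e+5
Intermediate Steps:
N = 1347512000112/130511787569 (N = 7 - ((-1167440 + 398552)/1090151 - 1254428/478876) = 7 - (-768888*1/1090151 - 1254428*1/478876) = 7 - (-768888/1090151 - 313607/119719) = 7 - 1*(-433929487129/130511787569) = 7 + 433929487129/130511787569 = 1347512000112/130511787569 ≈ 10.325)
(-793)**2 + N = (-793)**2 + 1347512000112/130511787569 = 628849 + 1347512000112/130511787569 = 82073554612978193/130511787569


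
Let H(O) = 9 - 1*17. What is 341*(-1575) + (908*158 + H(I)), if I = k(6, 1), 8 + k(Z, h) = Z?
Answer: -393619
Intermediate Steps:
k(Z, h) = -8 + Z
I = -2 (I = -8 + 6 = -2)
H(O) = -8 (H(O) = 9 - 17 = -8)
341*(-1575) + (908*158 + H(I)) = 341*(-1575) + (908*158 - 8) = -537075 + (143464 - 8) = -537075 + 143456 = -393619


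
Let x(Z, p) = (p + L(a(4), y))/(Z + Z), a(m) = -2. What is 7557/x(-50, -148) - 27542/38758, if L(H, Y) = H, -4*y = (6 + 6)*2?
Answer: 97617631/19379 ≈ 5037.3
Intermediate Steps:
y = -6 (y = -(6 + 6)*2/4 = -3*2 = -¼*24 = -6)
x(Z, p) = (-2 + p)/(2*Z) (x(Z, p) = (p - 2)/(Z + Z) = (-2 + p)/((2*Z)) = (-2 + p)*(1/(2*Z)) = (-2 + p)/(2*Z))
7557/x(-50, -148) - 27542/38758 = 7557/(((½)*(-2 - 148)/(-50))) - 27542/38758 = 7557/(((½)*(-1/50)*(-150))) - 27542*1/38758 = 7557/(3/2) - 13771/19379 = 7557*(⅔) - 13771/19379 = 5038 - 13771/19379 = 97617631/19379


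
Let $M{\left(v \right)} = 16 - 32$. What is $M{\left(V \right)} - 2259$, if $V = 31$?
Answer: $-2275$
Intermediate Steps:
$M{\left(v \right)} = -16$
$M{\left(V \right)} - 2259 = -16 - 2259 = -2275$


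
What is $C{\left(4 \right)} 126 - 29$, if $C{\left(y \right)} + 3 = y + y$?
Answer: $601$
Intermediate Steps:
$C{\left(y \right)} = -3 + 2 y$ ($C{\left(y \right)} = -3 + \left(y + y\right) = -3 + 2 y$)
$C{\left(4 \right)} 126 - 29 = \left(-3 + 2 \cdot 4\right) 126 - 29 = \left(-3 + 8\right) 126 - 29 = 5 \cdot 126 - 29 = 630 - 29 = 601$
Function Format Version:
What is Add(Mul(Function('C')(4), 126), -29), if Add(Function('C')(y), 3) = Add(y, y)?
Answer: 601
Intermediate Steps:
Function('C')(y) = Add(-3, Mul(2, y)) (Function('C')(y) = Add(-3, Add(y, y)) = Add(-3, Mul(2, y)))
Add(Mul(Function('C')(4), 126), -29) = Add(Mul(Add(-3, Mul(2, 4)), 126), -29) = Add(Mul(Add(-3, 8), 126), -29) = Add(Mul(5, 126), -29) = Add(630, -29) = 601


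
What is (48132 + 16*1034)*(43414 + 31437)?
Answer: 4841063276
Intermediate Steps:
(48132 + 16*1034)*(43414 + 31437) = (48132 + 16544)*74851 = 64676*74851 = 4841063276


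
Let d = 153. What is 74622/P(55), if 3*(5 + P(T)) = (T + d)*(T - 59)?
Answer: -223866/847 ≈ -264.30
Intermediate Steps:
P(T) = -5 + (-59 + T)*(153 + T)/3 (P(T) = -5 + ((T + 153)*(T - 59))/3 = -5 + ((153 + T)*(-59 + T))/3 = -5 + ((-59 + T)*(153 + T))/3 = -5 + (-59 + T)*(153 + T)/3)
74622/P(55) = 74622/(-3014 + (⅓)*55² + (94/3)*55) = 74622/(-3014 + (⅓)*3025 + 5170/3) = 74622/(-3014 + 3025/3 + 5170/3) = 74622/(-847/3) = 74622*(-3/847) = -223866/847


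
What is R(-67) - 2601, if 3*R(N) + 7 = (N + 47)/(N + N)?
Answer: -174420/67 ≈ -2603.3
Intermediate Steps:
R(N) = -7/3 + (47 + N)/(6*N) (R(N) = -7/3 + ((N + 47)/(N + N))/3 = -7/3 + ((47 + N)/((2*N)))/3 = -7/3 + ((47 + N)*(1/(2*N)))/3 = -7/3 + ((47 + N)/(2*N))/3 = -7/3 + (47 + N)/(6*N))
R(-67) - 2601 = (1/6)*(47 - 13*(-67))/(-67) - 2601 = (1/6)*(-1/67)*(47 + 871) - 2601 = (1/6)*(-1/67)*918 - 2601 = -153/67 - 2601 = -174420/67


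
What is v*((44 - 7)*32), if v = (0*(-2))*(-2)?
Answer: 0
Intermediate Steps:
v = 0 (v = 0*(-2) = 0)
v*((44 - 7)*32) = 0*((44 - 7)*32) = 0*(37*32) = 0*1184 = 0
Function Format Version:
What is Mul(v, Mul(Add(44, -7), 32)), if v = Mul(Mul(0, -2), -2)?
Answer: 0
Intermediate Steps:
v = 0 (v = Mul(0, -2) = 0)
Mul(v, Mul(Add(44, -7), 32)) = Mul(0, Mul(Add(44, -7), 32)) = Mul(0, Mul(37, 32)) = Mul(0, 1184) = 0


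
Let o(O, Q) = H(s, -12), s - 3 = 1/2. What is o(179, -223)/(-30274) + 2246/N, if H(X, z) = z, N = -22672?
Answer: -16930835/171593032 ≈ -0.098669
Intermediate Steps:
s = 7/2 (s = 3 + 1/2 = 3 + ½ = 7/2 ≈ 3.5000)
o(O, Q) = -12
o(179, -223)/(-30274) + 2246/N = -12/(-30274) + 2246/(-22672) = -12*(-1/30274) + 2246*(-1/22672) = 6/15137 - 1123/11336 = -16930835/171593032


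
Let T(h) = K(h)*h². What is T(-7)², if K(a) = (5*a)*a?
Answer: 144120025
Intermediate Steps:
K(a) = 5*a²
T(h) = 5*h⁴ (T(h) = (5*h²)*h² = 5*h⁴)
T(-7)² = (5*(-7)⁴)² = (5*2401)² = 12005² = 144120025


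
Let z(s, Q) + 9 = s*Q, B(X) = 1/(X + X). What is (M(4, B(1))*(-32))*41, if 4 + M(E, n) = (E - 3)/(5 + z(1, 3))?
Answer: 6560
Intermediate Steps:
B(X) = 1/(2*X)
z(s, Q) = -9 + Q*s (z(s, Q) = -9 + s*Q = -9 + Q*s)
M(E, n) = -1 - E (M(E, n) = -4 + (E - 3)/(5 + (-9 + 3*1)) = -4 + (-3 + E)/(5 + (-9 + 3)) = -4 + (-3 + E)/(5 - 6) = -4 + (-3 + E)/(-1) = -4 + (-3 + E)*(-1) = -4 + (3 - E) = -1 - E)
(M(4, B(1))*(-32))*41 = ((-1 - 1*4)*(-32))*41 = ((-1 - 4)*(-32))*41 = -5*(-32)*41 = 160*41 = 6560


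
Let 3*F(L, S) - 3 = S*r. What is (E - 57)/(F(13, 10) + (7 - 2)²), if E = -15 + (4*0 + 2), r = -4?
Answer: -105/19 ≈ -5.5263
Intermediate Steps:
F(L, S) = 1 - 4*S/3 (F(L, S) = 1 + (S*(-4))/3 = 1 + (-4*S)/3 = 1 - 4*S/3)
E = -13 (E = -15 + (0 + 2) = -15 + 2 = -13)
(E - 57)/(F(13, 10) + (7 - 2)²) = (-13 - 57)/((1 - 4/3*10) + (7 - 2)²) = -70/((1 - 40/3) + 5²) = -70/(-37/3 + 25) = -70/(38/3) = (3/38)*(-70) = -105/19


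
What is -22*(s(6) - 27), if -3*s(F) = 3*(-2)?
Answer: 550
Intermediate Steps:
s(F) = 2 (s(F) = -(-2) = -⅓*(-6) = 2)
-22*(s(6) - 27) = -22*(2 - 27) = -22*(-25) = 550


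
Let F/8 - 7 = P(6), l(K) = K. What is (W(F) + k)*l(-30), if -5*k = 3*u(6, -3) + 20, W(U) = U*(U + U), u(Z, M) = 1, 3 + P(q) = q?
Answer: -383862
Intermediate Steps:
P(q) = -3 + q
F = 80 (F = 56 + 8*(-3 + 6) = 56 + 8*3 = 56 + 24 = 80)
W(U) = 2*U² (W(U) = U*(2*U) = 2*U²)
k = -23/5 (k = -(3*1 + 20)/5 = -(3 + 20)/5 = -⅕*23 = -23/5 ≈ -4.6000)
(W(F) + k)*l(-30) = (2*80² - 23/5)*(-30) = (2*6400 - 23/5)*(-30) = (12800 - 23/5)*(-30) = (63977/5)*(-30) = -383862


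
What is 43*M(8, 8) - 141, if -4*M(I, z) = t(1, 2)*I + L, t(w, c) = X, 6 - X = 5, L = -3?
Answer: -779/4 ≈ -194.75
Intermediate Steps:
X = 1 (X = 6 - 1*5 = 6 - 5 = 1)
t(w, c) = 1
M(I, z) = ¾ - I/4 (M(I, z) = -(1*I - 3)/4 = -(I - 3)/4 = -(-3 + I)/4 = ¾ - I/4)
43*M(8, 8) - 141 = 43*(¾ - ¼*8) - 141 = 43*(¾ - 2) - 141 = 43*(-5/4) - 141 = -215/4 - 141 = -779/4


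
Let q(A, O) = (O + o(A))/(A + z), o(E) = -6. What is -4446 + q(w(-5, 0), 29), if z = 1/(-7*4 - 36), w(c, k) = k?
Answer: -5918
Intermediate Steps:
z = -1/64 (z = 1/(-28 - 36) = 1/(-64) = -1/64 ≈ -0.015625)
q(A, O) = (-6 + O)/(-1/64 + A) (q(A, O) = (O - 6)/(A - 1/64) = (-6 + O)/(-1/64 + A))
-4446 + q(w(-5, 0), 29) = -4446 + 64*(-6 + 29)/(-1 + 64*0) = -4446 + 64*23/(-1 + 0) = -4446 + 64*23/(-1) = -4446 + 64*(-1)*23 = -4446 - 1472 = -5918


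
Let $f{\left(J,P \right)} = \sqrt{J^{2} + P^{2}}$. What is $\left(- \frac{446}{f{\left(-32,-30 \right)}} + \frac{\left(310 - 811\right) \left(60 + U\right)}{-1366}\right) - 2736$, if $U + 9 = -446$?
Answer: $- \frac{3935271}{1366} - \frac{223 \sqrt{481}}{481} \approx -2891.0$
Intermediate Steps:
$U = -455$ ($U = -9 - 446 = -455$)
$\left(- \frac{446}{f{\left(-32,-30 \right)}} + \frac{\left(310 - 811\right) \left(60 + U\right)}{-1366}\right) - 2736 = \left(- \frac{446}{\sqrt{\left(-32\right)^{2} + \left(-30\right)^{2}}} + \frac{\left(310 - 811\right) \left(60 - 455\right)}{-1366}\right) - 2736 = \left(- \frac{446}{\sqrt{1024 + 900}} + \left(-501\right) \left(-395\right) \left(- \frac{1}{1366}\right)\right) - 2736 = \left(- \frac{446}{\sqrt{1924}} + 197895 \left(- \frac{1}{1366}\right)\right) - 2736 = \left(- \frac{446}{2 \sqrt{481}} - \frac{197895}{1366}\right) - 2736 = \left(- 446 \frac{\sqrt{481}}{962} - \frac{197895}{1366}\right) - 2736 = \left(- \frac{223 \sqrt{481}}{481} - \frac{197895}{1366}\right) - 2736 = \left(- \frac{197895}{1366} - \frac{223 \sqrt{481}}{481}\right) - 2736 = - \frac{3935271}{1366} - \frac{223 \sqrt{481}}{481}$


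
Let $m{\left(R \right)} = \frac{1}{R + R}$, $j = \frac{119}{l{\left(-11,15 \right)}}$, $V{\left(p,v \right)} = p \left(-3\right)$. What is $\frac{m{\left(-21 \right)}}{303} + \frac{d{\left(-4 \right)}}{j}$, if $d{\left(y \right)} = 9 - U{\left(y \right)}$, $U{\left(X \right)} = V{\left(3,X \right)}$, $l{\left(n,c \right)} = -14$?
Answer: $- \frac{458153}{216342} \approx -2.1177$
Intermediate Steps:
$V{\left(p,v \right)} = - 3 p$
$j = - \frac{17}{2}$ ($j = \frac{119}{-14} = 119 \left(- \frac{1}{14}\right) = - \frac{17}{2} \approx -8.5$)
$m{\left(R \right)} = \frac{1}{2 R}$
$U{\left(X \right)} = -9$ ($U{\left(X \right)} = \left(-3\right) 3 = -9$)
$d{\left(y \right)} = 18$ ($d{\left(y \right)} = 9 - -9 = 9 + 9 = 18$)
$\frac{m{\left(-21 \right)}}{303} + \frac{d{\left(-4 \right)}}{j} = \frac{\frac{1}{2} \frac{1}{-21}}{303} + \frac{18}{- \frac{17}{2}} = \frac{1}{2} \left(- \frac{1}{21}\right) \frac{1}{303} + 18 \left(- \frac{2}{17}\right) = \left(- \frac{1}{42}\right) \frac{1}{303} - \frac{36}{17} = - \frac{1}{12726} - \frac{36}{17} = - \frac{458153}{216342}$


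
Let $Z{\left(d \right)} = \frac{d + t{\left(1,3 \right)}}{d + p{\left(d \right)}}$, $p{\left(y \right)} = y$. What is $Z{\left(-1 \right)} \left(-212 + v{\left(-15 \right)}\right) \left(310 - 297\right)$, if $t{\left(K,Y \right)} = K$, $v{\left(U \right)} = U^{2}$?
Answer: $0$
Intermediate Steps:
$Z{\left(d \right)} = \frac{1 + d}{2 d}$ ($Z{\left(d \right)} = \frac{d + 1}{d + d} = \frac{1 + d}{2 d}$)
$Z{\left(-1 \right)} \left(-212 + v{\left(-15 \right)}\right) \left(310 - 297\right) = \frac{1 - 1}{2 \left(-1\right)} \left(-212 + \left(-15\right)^{2}\right) \left(310 - 297\right) = \frac{1}{2} \left(-1\right) 0 \left(-212 + 225\right) 13 = 0 \cdot 13 \cdot 13 = 0 \cdot 169 = 0$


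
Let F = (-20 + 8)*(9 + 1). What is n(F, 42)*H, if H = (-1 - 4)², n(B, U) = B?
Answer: -3000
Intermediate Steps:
F = -120 (F = -12*10 = -120)
H = 25 (H = (-5)² = 25)
n(F, 42)*H = -120*25 = -3000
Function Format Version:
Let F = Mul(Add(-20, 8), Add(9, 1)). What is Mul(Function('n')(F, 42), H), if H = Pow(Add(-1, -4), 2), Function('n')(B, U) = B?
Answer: -3000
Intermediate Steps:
F = -120 (F = Mul(-12, 10) = -120)
H = 25 (H = Pow(-5, 2) = 25)
Mul(Function('n')(F, 42), H) = Mul(-120, 25) = -3000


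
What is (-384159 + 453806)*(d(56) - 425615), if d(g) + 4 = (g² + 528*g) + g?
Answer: -27361450773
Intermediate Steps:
d(g) = -4 + g² + 529*g (d(g) = -4 + ((g² + 528*g) + g) = -4 + (g² + 529*g) = -4 + g² + 529*g)
(-384159 + 453806)*(d(56) - 425615) = (-384159 + 453806)*((-4 + 56² + 529*56) - 425615) = 69647*((-4 + 3136 + 29624) - 425615) = 69647*(32756 - 425615) = 69647*(-392859) = -27361450773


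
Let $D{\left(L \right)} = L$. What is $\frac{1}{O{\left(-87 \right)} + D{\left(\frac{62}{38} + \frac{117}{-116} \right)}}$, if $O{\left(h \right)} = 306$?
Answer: $\frac{2204}{675797} \approx 0.0032613$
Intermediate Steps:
$\frac{1}{O{\left(-87 \right)} + D{\left(\frac{62}{38} + \frac{117}{-116} \right)}} = \frac{1}{306 + \left(\frac{62}{38} + \frac{117}{-116}\right)} = \frac{1}{306 + \left(62 \cdot \frac{1}{38} + 117 \left(- \frac{1}{116}\right)\right)} = \frac{1}{306 + \left(\frac{31}{19} - \frac{117}{116}\right)} = \frac{1}{306 + \frac{1373}{2204}} = \frac{1}{\frac{675797}{2204}} = \frac{2204}{675797}$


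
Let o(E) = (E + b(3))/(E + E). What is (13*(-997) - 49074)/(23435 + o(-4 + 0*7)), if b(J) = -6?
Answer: -49628/18749 ≈ -2.6470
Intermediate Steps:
o(E) = (-6 + E)/(2*E) (o(E) = (E - 6)/(E + E) = (-6 + E)/((2*E)) = (-6 + E)*(1/(2*E)) = (-6 + E)/(2*E))
(13*(-997) - 49074)/(23435 + o(-4 + 0*7)) = (13*(-997) - 49074)/(23435 + (-6 + (-4 + 0*7))/(2*(-4 + 0*7))) = (-12961 - 49074)/(23435 + (-6 + (-4 + 0))/(2*(-4 + 0))) = -62035/(23435 + (1/2)*(-6 - 4)/(-4)) = -62035/(23435 + (1/2)*(-1/4)*(-10)) = -62035/(23435 + 5/4) = -62035/93745/4 = -62035*4/93745 = -49628/18749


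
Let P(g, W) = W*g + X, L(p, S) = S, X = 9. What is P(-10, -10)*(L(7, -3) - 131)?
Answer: -14606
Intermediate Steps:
P(g, W) = 9 + W*g (P(g, W) = W*g + 9 = 9 + W*g)
P(-10, -10)*(L(7, -3) - 131) = (9 - 10*(-10))*(-3 - 131) = (9 + 100)*(-134) = 109*(-134) = -14606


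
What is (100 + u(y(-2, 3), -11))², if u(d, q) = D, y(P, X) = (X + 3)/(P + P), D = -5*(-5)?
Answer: 15625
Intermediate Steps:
D = 25
y(P, X) = (3 + X)/(2*P) (y(P, X) = (3 + X)/((2*P)) = (3 + X)*(1/(2*P)) = (3 + X)/(2*P))
u(d, q) = 25
(100 + u(y(-2, 3), -11))² = (100 + 25)² = 125² = 15625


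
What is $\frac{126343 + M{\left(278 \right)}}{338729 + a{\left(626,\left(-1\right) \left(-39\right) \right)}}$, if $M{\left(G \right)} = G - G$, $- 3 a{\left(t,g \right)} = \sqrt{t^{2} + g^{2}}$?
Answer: $\frac{385164342423}{1032635625572} + \frac{379029 \sqrt{393397}}{1032635625572} \approx 0.37322$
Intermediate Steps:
$a{\left(t,g \right)} = - \frac{\sqrt{g^{2} + t^{2}}}{3}$ ($a{\left(t,g \right)} = - \frac{\sqrt{t^{2} + g^{2}}}{3} = - \frac{\sqrt{g^{2} + t^{2}}}{3}$)
$M{\left(G \right)} = 0$
$\frac{126343 + M{\left(278 \right)}}{338729 + a{\left(626,\left(-1\right) \left(-39\right) \right)}} = \frac{126343 + 0}{338729 - \frac{\sqrt{\left(\left(-1\right) \left(-39\right)\right)^{2} + 626^{2}}}{3}} = \frac{126343}{338729 - \frac{\sqrt{39^{2} + 391876}}{3}} = \frac{126343}{338729 - \frac{\sqrt{1521 + 391876}}{3}} = \frac{126343}{338729 - \frac{\sqrt{393397}}{3}}$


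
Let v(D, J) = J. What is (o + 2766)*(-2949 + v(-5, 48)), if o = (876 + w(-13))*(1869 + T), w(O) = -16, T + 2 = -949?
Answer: -2298305646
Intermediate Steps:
T = -951 (T = -2 - 949 = -951)
o = 789480 (o = (876 - 16)*(1869 - 951) = 860*918 = 789480)
(o + 2766)*(-2949 + v(-5, 48)) = (789480 + 2766)*(-2949 + 48) = 792246*(-2901) = -2298305646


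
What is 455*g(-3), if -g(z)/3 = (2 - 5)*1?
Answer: 4095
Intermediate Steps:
g(z) = 9 (g(z) = -3*(2 - 5) = -(-9) = -3*(-3) = 9)
455*g(-3) = 455*9 = 4095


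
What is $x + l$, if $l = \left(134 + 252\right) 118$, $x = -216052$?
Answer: $-170504$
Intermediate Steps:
$l = 45548$ ($l = 386 \cdot 118 = 45548$)
$x + l = -216052 + 45548 = -170504$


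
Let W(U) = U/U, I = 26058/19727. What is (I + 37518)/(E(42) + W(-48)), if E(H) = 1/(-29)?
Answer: 5366041419/138089 ≈ 38859.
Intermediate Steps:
E(H) = -1/29
I = 26058/19727 (I = 26058*(1/19727) = 26058/19727 ≈ 1.3209)
W(U) = 1
(I + 37518)/(E(42) + W(-48)) = (26058/19727 + 37518)/(-1/29 + 1) = 740143644/(19727*(28/29)) = (740143644/19727)*(29/28) = 5366041419/138089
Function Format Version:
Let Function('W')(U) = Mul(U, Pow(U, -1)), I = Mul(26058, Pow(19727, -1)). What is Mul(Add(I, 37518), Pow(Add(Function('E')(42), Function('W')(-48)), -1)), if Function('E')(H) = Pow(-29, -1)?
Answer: Rational(5366041419, 138089) ≈ 38859.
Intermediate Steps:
Function('E')(H) = Rational(-1, 29)
I = Rational(26058, 19727) (I = Mul(26058, Rational(1, 19727)) = Rational(26058, 19727) ≈ 1.3209)
Function('W')(U) = 1
Mul(Add(I, 37518), Pow(Add(Function('E')(42), Function('W')(-48)), -1)) = Mul(Add(Rational(26058, 19727), 37518), Pow(Add(Rational(-1, 29), 1), -1)) = Mul(Rational(740143644, 19727), Pow(Rational(28, 29), -1)) = Mul(Rational(740143644, 19727), Rational(29, 28)) = Rational(5366041419, 138089)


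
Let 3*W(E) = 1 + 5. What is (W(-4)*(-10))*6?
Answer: -120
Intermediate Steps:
W(E) = 2 (W(E) = (1 + 5)/3 = (⅓)*6 = 2)
(W(-4)*(-10))*6 = (2*(-10))*6 = -20*6 = -120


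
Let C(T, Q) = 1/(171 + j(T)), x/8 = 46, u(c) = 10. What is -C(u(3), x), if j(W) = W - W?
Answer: -1/171 ≈ -0.0058480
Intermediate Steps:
j(W) = 0
x = 368 (x = 8*46 = 368)
C(T, Q) = 1/171 (C(T, Q) = 1/(171 + 0) = 1/171)
-C(u(3), x) = -1*1/171 = -1/171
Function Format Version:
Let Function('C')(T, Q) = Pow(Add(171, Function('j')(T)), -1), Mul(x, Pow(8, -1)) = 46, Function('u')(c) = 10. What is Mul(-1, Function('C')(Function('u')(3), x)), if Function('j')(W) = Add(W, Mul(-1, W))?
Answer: Rational(-1, 171) ≈ -0.0058480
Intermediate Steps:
Function('j')(W) = 0
x = 368 (x = Mul(8, 46) = 368)
Function('C')(T, Q) = Rational(1, 171) (Function('C')(T, Q) = Pow(Add(171, 0), -1) = Pow(171, -1) = Rational(1, 171))
Mul(-1, Function('C')(Function('u')(3), x)) = Mul(-1, Rational(1, 171)) = Rational(-1, 171)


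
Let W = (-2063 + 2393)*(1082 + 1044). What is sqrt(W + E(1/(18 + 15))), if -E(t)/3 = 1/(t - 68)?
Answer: sqrt(3529683579477)/2243 ≈ 837.60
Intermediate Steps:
E(t) = -3/(-68 + t) (E(t) = -3/(t - 68) = -3/(-68 + t))
W = 701580 (W = 330*2126 = 701580)
sqrt(W + E(1/(18 + 15))) = sqrt(701580 - 3/(-68 + 1/(18 + 15))) = sqrt(701580 - 3/(-68 + 1/33)) = sqrt(701580 - 3/(-2243/33)) = sqrt(701580 - 3*(-33/2243)) = sqrt(701580 + 99/2243) = sqrt(1573644039/2243) = sqrt(3529683579477)/2243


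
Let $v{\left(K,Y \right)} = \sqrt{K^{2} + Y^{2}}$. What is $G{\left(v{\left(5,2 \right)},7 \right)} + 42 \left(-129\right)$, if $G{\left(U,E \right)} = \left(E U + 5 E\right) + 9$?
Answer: $-5374 + 7 \sqrt{29} \approx -5336.3$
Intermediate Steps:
$G{\left(U,E \right)} = 9 + 5 E + E U$ ($G{\left(U,E \right)} = \left(5 E + E U\right) + 9 = 9 + 5 E + E U$)
$G{\left(v{\left(5,2 \right)},7 \right)} + 42 \left(-129\right) = \left(9 + 5 \cdot 7 + 7 \sqrt{5^{2} + 2^{2}}\right) + 42 \left(-129\right) = \left(9 + 35 + 7 \sqrt{25 + 4}\right) - 5418 = \left(9 + 35 + 7 \sqrt{29}\right) - 5418 = \left(44 + 7 \sqrt{29}\right) - 5418 = -5374 + 7 \sqrt{29}$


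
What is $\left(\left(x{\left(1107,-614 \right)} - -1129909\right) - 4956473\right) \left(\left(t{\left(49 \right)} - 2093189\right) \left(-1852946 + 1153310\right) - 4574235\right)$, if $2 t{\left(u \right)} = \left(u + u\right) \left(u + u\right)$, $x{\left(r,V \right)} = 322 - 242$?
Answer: $-5590899316361924148$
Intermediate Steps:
$x{\left(r,V \right)} = 80$ ($x{\left(r,V \right)} = 322 - 242 = 80$)
$t{\left(u \right)} = 2 u^{2}$ ($t{\left(u \right)} = \frac{\left(u + u\right) \left(u + u\right)}{2} = \frac{2 u 2 u}{2} = \frac{4 u^{2}}{2} = 2 u^{2}$)
$\left(\left(x{\left(1107,-614 \right)} - -1129909\right) - 4956473\right) \left(\left(t{\left(49 \right)} - 2093189\right) \left(-1852946 + 1153310\right) - 4574235\right) = \left(\left(80 - -1129909\right) - 4956473\right) \left(\left(2 \cdot 49^{2} - 2093189\right) \left(-1852946 + 1153310\right) - 4574235\right) = \left(\left(80 + 1129909\right) - 4956473\right) \left(\left(2 \cdot 2401 - 2093189\right) \left(-699636\right) - 4574235\right) = \left(1129989 - 4956473\right) \left(\left(4802 - 2093189\right) \left(-699636\right) - 4574235\right) = - 3826484 \left(\left(-2088387\right) \left(-699636\right) - 4574235\right) = - 3826484 \left(1461110727132 - 4574235\right) = \left(-3826484\right) 1461106152897 = -5590899316361924148$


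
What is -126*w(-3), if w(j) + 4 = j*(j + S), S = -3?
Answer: -1764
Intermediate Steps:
w(j) = -4 + j*(-3 + j) (w(j) = -4 + j*(j - 3) = -4 + j*(-3 + j))
-126*w(-3) = -126*(-4 + (-3)² - 3*(-3)) = -126*(-4 + 9 + 9) = -126*14 = -1764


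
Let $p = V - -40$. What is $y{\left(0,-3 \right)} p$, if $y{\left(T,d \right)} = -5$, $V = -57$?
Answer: $85$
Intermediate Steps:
$p = -17$ ($p = -57 - -40 = -57 + 40 = -17$)
$y{\left(0,-3 \right)} p = \left(-5\right) \left(-17\right) = 85$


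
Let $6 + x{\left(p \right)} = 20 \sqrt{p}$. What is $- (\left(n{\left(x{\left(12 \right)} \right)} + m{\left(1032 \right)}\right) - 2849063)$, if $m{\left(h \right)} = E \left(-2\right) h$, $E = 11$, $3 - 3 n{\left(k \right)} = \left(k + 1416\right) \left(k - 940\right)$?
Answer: $2428746 + \frac{18560 \sqrt{3}}{3} \approx 2.4395 \cdot 10^{6}$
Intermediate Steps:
$x{\left(p \right)} = -6 + 20 \sqrt{p}$
$n{\left(k \right)} = 1 - \frac{\left(-940 + k\right) \left(1416 + k\right)}{3}$ ($n{\left(k \right)} = 1 - \frac{\left(k + 1416\right) \left(k - 940\right)}{3} = 1 - \frac{\left(1416 + k\right) \left(-940 + k\right)}{3} = 1 - \frac{\left(-940 + k\right) \left(1416 + k\right)}{3}$)
$m{\left(h \right)} = - 22 h$ ($m{\left(h \right)} = 11 \left(-2\right) h = - 22 h$)
$- (\left(n{\left(x{\left(12 \right)} \right)} + m{\left(1032 \right)}\right) - 2849063) = - (\left(\left(443681 - \frac{476 \left(-6 + 20 \sqrt{12}\right)}{3} - \frac{\left(-6 + 20 \sqrt{12}\right)^{2}}{3}\right) - 22704\right) - 2849063) = - (\left(\left(443681 - \frac{476 \left(-6 + 20 \cdot 2 \sqrt{3}\right)}{3} - \frac{\left(-6 + 20 \cdot 2 \sqrt{3}\right)^{2}}{3}\right) - 22704\right) - 2849063) = - (\left(\left(443681 - \frac{476 \left(-6 + 40 \sqrt{3}\right)}{3} - \frac{\left(-6 + 40 \sqrt{3}\right)^{2}}{3}\right) - 22704\right) - 2849063) = - (\left(\left(443681 + \left(952 - \frac{19040 \sqrt{3}}{3}\right) - \frac{\left(-6 + 40 \sqrt{3}\right)^{2}}{3}\right) - 22704\right) - 2849063) = - (\left(\left(444633 - \frac{19040 \sqrt{3}}{3} - \frac{\left(-6 + 40 \sqrt{3}\right)^{2}}{3}\right) - 22704\right) - 2849063) = - (\left(421929 - \frac{19040 \sqrt{3}}{3} - \frac{\left(-6 + 40 \sqrt{3}\right)^{2}}{3}\right) - 2849063) = - (-2427134 - \frac{19040 \sqrt{3}}{3} - \frac{\left(-6 + 40 \sqrt{3}\right)^{2}}{3}) = 2427134 + \frac{\left(-6 + 40 \sqrt{3}\right)^{2}}{3} + \frac{19040 \sqrt{3}}{3}$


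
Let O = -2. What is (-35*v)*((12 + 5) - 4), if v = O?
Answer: 910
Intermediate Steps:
v = -2
(-35*v)*((12 + 5) - 4) = (-35*(-2))*((12 + 5) - 4) = 70*(17 - 4) = 70*13 = 910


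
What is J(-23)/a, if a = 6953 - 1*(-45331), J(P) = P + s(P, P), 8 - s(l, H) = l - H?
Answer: -5/17428 ≈ -0.00028689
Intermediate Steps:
s(l, H) = 8 + H - l (s(l, H) = 8 - (l - H) = 8 + (H - l) = 8 + H - l)
J(P) = 8 + P (J(P) = P + (8 + P - P) = P + 8 = 8 + P)
a = 52284 (a = 6953 + 45331 = 52284)
J(-23)/a = (8 - 23)/52284 = -15*1/52284 = -5/17428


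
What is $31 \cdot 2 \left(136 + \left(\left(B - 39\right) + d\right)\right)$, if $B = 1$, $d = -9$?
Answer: $5518$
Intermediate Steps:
$31 \cdot 2 \left(136 + \left(\left(B - 39\right) + d\right)\right) = 31 \cdot 2 \left(136 + \left(\left(1 - 39\right) - 9\right)\right) = 62 \left(136 - 47\right) = 62 \cdot 89 = 5518$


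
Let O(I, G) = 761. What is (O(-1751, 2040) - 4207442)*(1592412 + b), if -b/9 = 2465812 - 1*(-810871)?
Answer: 117356871767535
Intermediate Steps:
b = -29490147 (b = -9*(2465812 - 1*(-810871)) = -9*(2465812 + 810871) = -9*3276683 = -29490147)
(O(-1751, 2040) - 4207442)*(1592412 + b) = (761 - 4207442)*(1592412 - 29490147) = -4206681*(-27897735) = 117356871767535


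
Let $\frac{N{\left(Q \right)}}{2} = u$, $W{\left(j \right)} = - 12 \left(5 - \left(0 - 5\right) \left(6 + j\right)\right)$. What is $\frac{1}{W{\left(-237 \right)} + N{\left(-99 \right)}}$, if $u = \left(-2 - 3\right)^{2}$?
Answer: $\frac{1}{13850} \approx 7.2202 \cdot 10^{-5}$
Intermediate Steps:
$u = 25$ ($u = \left(-5\right)^{2} = 25$)
$W{\left(j \right)} = -420 - 60 j$ ($W{\left(j \right)} = - 12 \left(5 - - 5 \left(6 + j\right)\right) = - 12 \left(5 - \left(-30 - 5 j\right)\right) = - 12 \left(5 + \left(30 + 5 j\right)\right) = - 12 \left(35 + 5 j\right) = -420 - 60 j$)
$N{\left(Q \right)} = 50$ ($N{\left(Q \right)} = 2 \cdot 25 = 50$)
$\frac{1}{W{\left(-237 \right)} + N{\left(-99 \right)}} = \frac{1}{\left(-420 - -14220\right) + 50} = \frac{1}{\left(-420 + 14220\right) + 50} = \frac{1}{13800 + 50} = \frac{1}{13850}$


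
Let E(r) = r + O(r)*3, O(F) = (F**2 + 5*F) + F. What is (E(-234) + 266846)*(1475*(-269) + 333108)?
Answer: -27164671556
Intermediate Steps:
O(F) = F**2 + 6*F
E(r) = r + 3*r*(6 + r) (E(r) = r + (r*(6 + r))*3 = r + 3*r*(6 + r))
(E(-234) + 266846)*(1475*(-269) + 333108) = (-234*(19 + 3*(-234)) + 266846)*(1475*(-269) + 333108) = (-234*(19 - 702) + 266846)*(-396775 + 333108) = (-234*(-683) + 266846)*(-63667) = (159822 + 266846)*(-63667) = 426668*(-63667) = -27164671556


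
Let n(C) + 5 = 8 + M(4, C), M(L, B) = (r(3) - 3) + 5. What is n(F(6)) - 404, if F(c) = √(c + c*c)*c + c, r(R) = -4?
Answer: -403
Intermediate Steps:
M(L, B) = -2 (M(L, B) = (-4 - 3) + 5 = -7 + 5 = -2)
F(c) = c + c*√(c + c²) (F(c) = √(c + c²)*c + c = c*√(c + c²) + c = c + c*√(c + c²))
n(C) = 1 (n(C) = -5 + (8 - 2) = -5 + 6 = 1)
n(F(6)) - 404 = 1 - 404 = -403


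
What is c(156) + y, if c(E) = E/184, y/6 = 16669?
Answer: 4600683/46 ≈ 1.0001e+5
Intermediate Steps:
y = 100014 (y = 6*16669 = 100014)
c(E) = E/184 (c(E) = E*(1/184) = E/184)
c(156) + y = (1/184)*156 + 100014 = 39/46 + 100014 = 4600683/46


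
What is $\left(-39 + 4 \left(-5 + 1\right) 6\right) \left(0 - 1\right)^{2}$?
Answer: $-135$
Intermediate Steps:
$\left(-39 + 4 \left(-5 + 1\right) 6\right) \left(0 - 1\right)^{2} = \left(-39 + 4 \left(-4\right) 6\right) \left(0 + \left(-1 + 0\right)\right)^{2} = \left(-39 - 96\right) \left(0 - 1\right)^{2} = \left(-39 - 96\right) \left(-1\right)^{2} = \left(-135\right) 1 = -135$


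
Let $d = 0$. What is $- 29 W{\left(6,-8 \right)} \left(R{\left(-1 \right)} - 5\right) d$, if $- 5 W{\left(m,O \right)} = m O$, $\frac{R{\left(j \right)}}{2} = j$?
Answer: $0$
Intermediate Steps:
$R{\left(j \right)} = 2 j$
$W{\left(m,O \right)} = - \frac{O m}{5}$ ($W{\left(m,O \right)} = - \frac{m O}{5} = - \frac{O m}{5}$)
$- 29 W{\left(6,-8 \right)} \left(R{\left(-1 \right)} - 5\right) d = - 29 \left(\left(- \frac{1}{5}\right) \left(-8\right) 6\right) \left(2 \left(-1\right) - 5\right) 0 = \left(-29\right) \frac{48}{5} \left(-2 - 5\right) 0 = - \frac{1392 \left(\left(-7\right) 0\right)}{5} = \left(- \frac{1392}{5}\right) 0 = 0$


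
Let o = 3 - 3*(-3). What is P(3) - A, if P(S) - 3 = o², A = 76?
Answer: 71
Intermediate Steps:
o = 12 (o = 3 + 9 = 12)
P(S) = 147 (P(S) = 3 + 12² = 3 + 144 = 147)
P(3) - A = 147 - 1*76 = 147 - 76 = 71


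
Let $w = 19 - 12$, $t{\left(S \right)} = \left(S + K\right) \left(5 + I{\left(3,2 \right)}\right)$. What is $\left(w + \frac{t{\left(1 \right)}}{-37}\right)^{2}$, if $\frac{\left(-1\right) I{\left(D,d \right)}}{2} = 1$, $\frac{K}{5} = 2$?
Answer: $\frac{51076}{1369} \approx 37.309$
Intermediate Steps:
$K = 10$ ($K = 5 \cdot 2 = 10$)
$I{\left(D,d \right)} = -2$ ($I{\left(D,d \right)} = \left(-2\right) 1 = -2$)
$t{\left(S \right)} = 30 + 3 S$ ($t{\left(S \right)} = \left(S + 10\right) \left(5 - 2\right) = \left(10 + S\right) 3 = 30 + 3 S$)
$w = 7$
$\left(w + \frac{t{\left(1 \right)}}{-37}\right)^{2} = \left(7 + \frac{30 + 3 \cdot 1}{-37}\right)^{2} = \left(7 + \left(30 + 3\right) \left(- \frac{1}{37}\right)\right)^{2} = \left(7 + 33 \left(- \frac{1}{37}\right)\right)^{2} = \left(7 - \frac{33}{37}\right)^{2} = \left(\frac{226}{37}\right)^{2} = \frac{51076}{1369}$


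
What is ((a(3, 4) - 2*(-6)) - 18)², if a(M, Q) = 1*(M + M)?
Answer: 0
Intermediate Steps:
a(M, Q) = 2*M (a(M, Q) = 1*(2*M) = 2*M)
((a(3, 4) - 2*(-6)) - 18)² = ((2*3 - 2*(-6)) - 18)² = ((6 + 12) - 18)² = (18 - 18)² = 0² = 0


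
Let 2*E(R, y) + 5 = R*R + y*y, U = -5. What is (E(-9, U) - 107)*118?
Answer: -6667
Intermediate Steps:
E(R, y) = -5/2 + R**2/2 + y**2/2 (E(R, y) = -5/2 + (R*R + y*y)/2 = -5/2 + (R**2 + y**2)/2 = -5/2 + (R**2/2 + y**2/2) = -5/2 + R**2/2 + y**2/2)
(E(-9, U) - 107)*118 = ((-5/2 + (1/2)*(-9)**2 + (1/2)*(-5)**2) - 107)*118 = ((-5/2 + (1/2)*81 + (1/2)*25) - 107)*118 = ((-5/2 + 81/2 + 25/2) - 107)*118 = (101/2 - 107)*118 = -113/2*118 = -6667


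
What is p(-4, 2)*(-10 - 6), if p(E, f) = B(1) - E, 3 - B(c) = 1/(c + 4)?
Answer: -544/5 ≈ -108.80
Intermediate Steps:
B(c) = 3 - 1/(4 + c) (B(c) = 3 - 1/(c + 4) = 3 - 1/(4 + c))
p(E, f) = 14/5 - E (p(E, f) = (11 + 3*1)/(4 + 1) - E = (11 + 3)/5 - E = (⅕)*14 - E = 14/5 - E)
p(-4, 2)*(-10 - 6) = (14/5 - 1*(-4))*(-10 - 6) = (14/5 + 4)*(-16) = (34/5)*(-16) = -544/5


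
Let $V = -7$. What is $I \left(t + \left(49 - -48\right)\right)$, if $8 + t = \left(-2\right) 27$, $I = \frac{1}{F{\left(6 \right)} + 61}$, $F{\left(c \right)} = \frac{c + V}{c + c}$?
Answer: $\frac{420}{731} \approx 0.57456$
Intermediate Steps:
$F{\left(c \right)} = \frac{-7 + c}{2 c}$ ($F{\left(c \right)} = \frac{c - 7}{c + c} = \frac{-7 + c}{2 c}$)
$I = \frac{12}{731}$ ($I = \frac{1}{\frac{-7 + 6}{2 \cdot 6} + 61} = \frac{1}{\frac{1}{2} \cdot \frac{1}{6} \left(-1\right) + 61} = \frac{1}{- \frac{1}{12} + 61} = \frac{1}{\frac{731}{12}} = \frac{12}{731} \approx 0.016416$)
$t = -62$ ($t = -8 - 54 = -62$)
$I \left(t + \left(49 - -48\right)\right) = \frac{12 \left(-62 + \left(49 - -48\right)\right)}{731} = \frac{12 \left(-62 + \left(49 + 48\right)\right)}{731} = \frac{12 \left(-62 + 97\right)}{731} = \frac{12}{731} \cdot 35 = \frac{420}{731}$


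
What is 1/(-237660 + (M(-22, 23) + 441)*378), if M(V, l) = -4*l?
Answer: -1/105738 ≈ -9.4573e-6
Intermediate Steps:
1/(-237660 + (M(-22, 23) + 441)*378) = 1/(-237660 + (-4*23 + 441)*378) = 1/(-237660 + (-92 + 441)*378) = 1/(-237660 + 349*378) = 1/(-237660 + 131922) = 1/(-105738) = -1/105738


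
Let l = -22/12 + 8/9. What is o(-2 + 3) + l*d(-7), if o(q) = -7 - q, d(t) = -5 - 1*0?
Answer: -59/18 ≈ -3.2778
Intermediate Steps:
d(t) = -5 (d(t) = -5 + 0 = -5)
l = -17/18 (l = -22*1/12 + 8*(⅑) = -11/6 + 8/9 = -17/18 ≈ -0.94444)
o(-2 + 3) + l*d(-7) = (-7 - (-2 + 3)) - 17/18*(-5) = (-7 - 1*1) + 85/18 = (-7 - 1) + 85/18 = -8 + 85/18 = -59/18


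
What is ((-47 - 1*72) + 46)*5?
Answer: -365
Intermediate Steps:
((-47 - 1*72) + 46)*5 = ((-47 - 72) + 46)*5 = (-119 + 46)*5 = -73*5 = -365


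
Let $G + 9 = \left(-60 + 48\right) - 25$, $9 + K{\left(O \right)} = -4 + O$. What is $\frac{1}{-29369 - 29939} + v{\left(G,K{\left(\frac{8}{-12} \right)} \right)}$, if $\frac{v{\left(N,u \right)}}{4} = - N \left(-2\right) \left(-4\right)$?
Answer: $\frac{87301375}{59308} \approx 1472.0$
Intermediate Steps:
$K{\left(O \right)} = -13 + O$ ($K{\left(O \right)} = -9 + \left(-4 + O\right) = -13 + O$)
$G = -46$ ($G = -9 + \left(\left(-60 + 48\right) - 25\right) = -9 - 37 = -46$)
$v{\left(N,u \right)} = - 32 N$ ($v{\left(N,u \right)} = 4 \left(- N \left(-2\right) \left(-4\right)\right) = 4 \left(- - 2 N \left(-4\right)\right) = 4 \left(- 8 N\right) = - 32 N$)
$\frac{1}{-29369 - 29939} + v{\left(G,K{\left(\frac{8}{-12} \right)} \right)} = \frac{1}{-29369 - 29939} - -1472 = \frac{1}{-59308} + 1472 = - \frac{1}{59308} + 1472 = \frac{87301375}{59308}$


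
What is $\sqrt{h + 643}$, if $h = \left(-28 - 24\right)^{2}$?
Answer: $\sqrt{3347} \approx 57.853$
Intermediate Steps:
$h = 2704$ ($h = \left(-52\right)^{2} = 2704$)
$\sqrt{h + 643} = \sqrt{2704 + 643} = \sqrt{3347}$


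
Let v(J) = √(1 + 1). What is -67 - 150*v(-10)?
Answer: -67 - 150*√2 ≈ -279.13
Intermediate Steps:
v(J) = √2
-67 - 150*v(-10) = -67 - 150*√2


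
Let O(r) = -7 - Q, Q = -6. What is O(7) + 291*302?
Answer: 87881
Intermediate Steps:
O(r) = -1 (O(r) = -7 - 1*(-6) = -7 + 6 = -1)
O(7) + 291*302 = -1 + 291*302 = -1 + 87882 = 87881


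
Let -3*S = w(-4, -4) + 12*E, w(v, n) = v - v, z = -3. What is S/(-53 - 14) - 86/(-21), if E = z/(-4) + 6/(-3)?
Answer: 5657/1407 ≈ 4.0206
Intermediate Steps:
w(v, n) = 0
E = -5/4 (E = -3/(-4) + 6/(-3) = -3*(-1/4) + 6*(-1/3) = 3/4 - 2 = -5/4 ≈ -1.2500)
S = 5 (S = -(0 + 12*(-5/4))/3 = -(0 - 15)/3 = -1/3*(-15) = 5)
S/(-53 - 14) - 86/(-21) = 5/(-53 - 14) - 86/(-21) = 5/(-67) - 86*(-1/21) = 5*(-1/67) + 86/21 = -5/67 + 86/21 = 5657/1407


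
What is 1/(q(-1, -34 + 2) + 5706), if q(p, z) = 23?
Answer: 1/5729 ≈ 0.00017455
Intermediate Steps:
1/(q(-1, -34 + 2) + 5706) = 1/(23 + 5706) = 1/5729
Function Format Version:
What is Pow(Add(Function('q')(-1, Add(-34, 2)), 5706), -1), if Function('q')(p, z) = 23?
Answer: Rational(1, 5729) ≈ 0.00017455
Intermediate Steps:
Pow(Add(Function('q')(-1, Add(-34, 2)), 5706), -1) = Pow(Add(23, 5706), -1) = Pow(5729, -1) = Rational(1, 5729)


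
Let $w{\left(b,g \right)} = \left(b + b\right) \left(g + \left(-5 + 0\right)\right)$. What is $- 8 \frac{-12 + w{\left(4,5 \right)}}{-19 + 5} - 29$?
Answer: $- \frac{251}{7} \approx -35.857$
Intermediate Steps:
$w{\left(b,g \right)} = 2 b \left(-5 + g\right)$ ($w{\left(b,g \right)} = 2 b \left(g - 5\right) = 2 b \left(-5 + g\right)$)
$- 8 \frac{-12 + w{\left(4,5 \right)}}{-19 + 5} - 29 = - 8 \frac{-12 + 2 \cdot 4 \left(-5 + 5\right)}{-19 + 5} - 29 = - 8 \frac{-12 + 2 \cdot 4 \cdot 0}{-14} - 29 = - 8 \left(-12 + 0\right) \left(- \frac{1}{14}\right) - 29 = - 8 \left(\left(-12\right) \left(- \frac{1}{14}\right)\right) - 29 = \left(-8\right) \frac{6}{7} - 29 = - \frac{48}{7} - 29 = - \frac{251}{7}$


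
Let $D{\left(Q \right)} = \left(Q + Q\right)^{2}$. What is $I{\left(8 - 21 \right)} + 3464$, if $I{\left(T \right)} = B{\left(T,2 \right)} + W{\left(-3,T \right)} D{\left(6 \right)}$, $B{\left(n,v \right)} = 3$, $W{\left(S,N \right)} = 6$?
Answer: $4331$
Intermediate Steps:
$D{\left(Q \right)} = 4 Q^{2}$ ($D{\left(Q \right)} = \left(2 Q\right)^{2} = 4 Q^{2}$)
$I{\left(T \right)} = 867$ ($I{\left(T \right)} = 3 + 6 \cdot 4 \cdot 6^{2} = 3 + 6 \cdot 4 \cdot 36 = 3 + 6 \cdot 144 = 3 + 864 = 867$)
$I{\left(8 - 21 \right)} + 3464 = 867 + 3464 = 4331$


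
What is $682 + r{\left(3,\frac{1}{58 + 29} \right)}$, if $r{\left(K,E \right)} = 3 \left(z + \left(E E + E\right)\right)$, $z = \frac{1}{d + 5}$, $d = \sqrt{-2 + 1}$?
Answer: $\frac{44777969}{65598} - \frac{3 i}{26} \approx 682.61 - 0.11538 i$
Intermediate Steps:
$d = i$ ($d = \sqrt{-1} = i \approx 1.0 i$)
$z = \frac{5 - i}{26}$ ($z = \frac{1}{i + 5} = \frac{1}{5 + i} = \frac{5 - i}{26} \approx 0.19231 - 0.038462 i$)
$r{\left(K,E \right)} = \frac{15}{26} + 3 E + 3 E^{2} - \frac{3 i}{26}$ ($r{\left(K,E \right)} = 3 \left(\left(\frac{5}{26} - \frac{i}{26}\right) + \left(E E + E\right)\right) = 3 \left(\left(\frac{5}{26} - \frac{i}{26}\right) + \left(E^{2} + E\right)\right) = 3 \left(\left(\frac{5}{26} - \frac{i}{26}\right) + \left(E + E^{2}\right)\right) = 3 \left(\frac{5}{26} + E + E^{2} - \frac{i}{26}\right) = \frac{15}{26} + 3 E + 3 E^{2} - \frac{3 i}{26}$)
$682 + r{\left(3,\frac{1}{58 + 29} \right)} = 682 + \left(\frac{15}{26} + \frac{3}{58 + 29} + 3 \left(\frac{1}{58 + 29}\right)^{2} - \frac{3 i}{26}\right) = 682 + \left(\frac{15}{26} + \frac{3}{87} + 3 \left(\frac{1}{87}\right)^{2} - \frac{3 i}{26}\right) = 682 + \left(\frac{15}{26} + 3 \cdot \frac{1}{87} + \frac{3}{7569} - \frac{3 i}{26}\right) = 682 + \left(\frac{15}{26} + \frac{1}{29} + 3 \cdot \frac{1}{7569} - \frac{3 i}{26}\right) = 682 + \left(\frac{15}{26} + \frac{1}{29} + \frac{1}{2523} - \frac{3 i}{26}\right) = 682 + \left(\frac{40133}{65598} - \frac{3 i}{26}\right) = \frac{44777969}{65598} - \frac{3 i}{26}$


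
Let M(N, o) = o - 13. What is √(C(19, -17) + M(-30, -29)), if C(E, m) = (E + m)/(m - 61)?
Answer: I*√63921/39 ≈ 6.4827*I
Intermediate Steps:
M(N, o) = -13 + o
C(E, m) = (E + m)/(-61 + m)
√(C(19, -17) + M(-30, -29)) = √((19 - 17)/(-61 - 17) + (-13 - 29)) = √(2/(-78) - 42) = √(-1/78*2 - 42) = √(-1/39 - 42) = √(-1639/39) = I*√63921/39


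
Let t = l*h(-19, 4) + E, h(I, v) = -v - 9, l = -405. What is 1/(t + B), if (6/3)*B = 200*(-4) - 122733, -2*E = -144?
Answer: -2/112859 ≈ -1.7721e-5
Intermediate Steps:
E = 72 (E = -½*(-144) = 72)
h(I, v) = -9 - v
B = -123533/2 (B = (200*(-4) - 122733)/2 = (-800 - 122733)/2 = (½)*(-123533) = -123533/2 ≈ -61767.)
t = 5337 (t = -405*(-9 - 1*4) + 72 = -405*(-9 - 4) + 72 = -405*(-13) + 72 = 5265 + 72 = 5337)
1/(t + B) = 1/(5337 - 123533/2) = 1/(-112859/2) = -2/112859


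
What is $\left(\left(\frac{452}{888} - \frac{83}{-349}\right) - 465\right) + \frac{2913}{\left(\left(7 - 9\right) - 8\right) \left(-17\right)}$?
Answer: $- \frac{1472276444}{3292815} \approx -447.12$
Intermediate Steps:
$\left(\left(\frac{452}{888} - \frac{83}{-349}\right) - 465\right) + \frac{2913}{\left(\left(7 - 9\right) - 8\right) \left(-17\right)} = \left(\left(452 \cdot \frac{1}{888} - - \frac{83}{349}\right) - 465\right) + \frac{2913}{\left(-2 - 8\right) \left(-17\right)} = \left(\left(\frac{113}{222} + \frac{83}{349}\right) - 465\right) + \frac{2913}{\left(-10\right) \left(-17\right)} = \left(\frac{57863}{77478} - 465\right) + \frac{2913}{170} = - \frac{35969407}{77478} + 2913 \cdot \frac{1}{170} = - \frac{35969407}{77478} + \frac{2913}{170} = - \frac{1472276444}{3292815}$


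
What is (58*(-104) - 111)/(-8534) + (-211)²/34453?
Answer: 591586993/294021902 ≈ 2.0121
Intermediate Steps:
(58*(-104) - 111)/(-8534) + (-211)²/34453 = (-6032 - 111)*(-1/8534) + 44521*(1/34453) = -6143*(-1/8534) + 44521/34453 = 6143/8534 + 44521/34453 = 591586993/294021902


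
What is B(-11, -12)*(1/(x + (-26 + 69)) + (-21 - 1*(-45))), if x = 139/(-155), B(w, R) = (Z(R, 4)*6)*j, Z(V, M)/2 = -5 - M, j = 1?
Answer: -8466066/3263 ≈ -2594.6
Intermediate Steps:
Z(V, M) = -10 - 2*M (Z(V, M) = 2*(-5 - M) = -10 - 2*M)
B(w, R) = -108 (B(w, R) = ((-10 - 2*4)*6)*1 = ((-10 - 8)*6)*1 = -18*6*1 = -108*1 = -108)
x = -139/155 (x = 139*(-1/155) = -139/155 ≈ -0.89677)
B(-11, -12)*(1/(x + (-26 + 69)) + (-21 - 1*(-45))) = -108*(1/(-139/155 + (-26 + 69)) + (-21 - 1*(-45))) = -108*(1/(-139/155 + 43) + (-21 + 45)) = -108*(1/(6526/155) + 24) = -108*(155/6526 + 24) = -108*156779/6526 = -8466066/3263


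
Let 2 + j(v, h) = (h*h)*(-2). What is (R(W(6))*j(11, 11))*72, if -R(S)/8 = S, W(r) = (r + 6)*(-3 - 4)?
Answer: -11805696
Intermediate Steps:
j(v, h) = -2 - 2*h² (j(v, h) = -2 + (h*h)*(-2) = -2 + h²*(-2) = -2 - 2*h²)
W(r) = -42 - 7*r (W(r) = (6 + r)*(-7) = -42 - 7*r)
R(S) = -8*S
(R(W(6))*j(11, 11))*72 = ((-8*(-42 - 7*6))*(-2 - 2*11²))*72 = ((-8*(-42 - 42))*(-2 - 2*121))*72 = ((-8*(-84))*(-2 - 242))*72 = (672*(-244))*72 = -163968*72 = -11805696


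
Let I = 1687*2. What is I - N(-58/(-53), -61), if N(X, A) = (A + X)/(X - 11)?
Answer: 70727/21 ≈ 3368.0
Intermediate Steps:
N(X, A) = (A + X)/(-11 + X)
I = 3374
I - N(-58/(-53), -61) = 3374 - (-61 - 58/(-53))/(-11 - 58/(-53)) = 3374 - (-61 - 58*(-1/53))/(-11 - 58*(-1/53)) = 3374 - (-61 + 58/53)/(-11 + 58/53) = 3374 - (-3175)/((-525/53)*53) = 3374 - (-53)*(-3175)/(525*53) = 3374 - 1*127/21 = 3374 - 127/21 = 70727/21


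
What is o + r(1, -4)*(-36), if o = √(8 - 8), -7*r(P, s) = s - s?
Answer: 0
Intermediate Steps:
r(P, s) = 0 (r(P, s) = -(s - s)/7 = -⅐*0 = 0)
o = 0 (o = √0 = 0)
o + r(1, -4)*(-36) = 0 + 0*(-36) = 0 + 0 = 0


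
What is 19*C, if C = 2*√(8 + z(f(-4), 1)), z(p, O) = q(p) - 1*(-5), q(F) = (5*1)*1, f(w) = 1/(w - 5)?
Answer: 114*√2 ≈ 161.22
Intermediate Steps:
f(w) = 1/(-5 + w)
q(F) = 5 (q(F) = 5*1 = 5)
z(p, O) = 10 (z(p, O) = 5 - 1*(-5) = 5 + 5 = 10)
C = 6*√2 (C = 2*√(8 + 10) = 2*√18 = 2*(3*√2) = 6*√2 ≈ 8.4853)
19*C = 19*(6*√2) = 114*√2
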